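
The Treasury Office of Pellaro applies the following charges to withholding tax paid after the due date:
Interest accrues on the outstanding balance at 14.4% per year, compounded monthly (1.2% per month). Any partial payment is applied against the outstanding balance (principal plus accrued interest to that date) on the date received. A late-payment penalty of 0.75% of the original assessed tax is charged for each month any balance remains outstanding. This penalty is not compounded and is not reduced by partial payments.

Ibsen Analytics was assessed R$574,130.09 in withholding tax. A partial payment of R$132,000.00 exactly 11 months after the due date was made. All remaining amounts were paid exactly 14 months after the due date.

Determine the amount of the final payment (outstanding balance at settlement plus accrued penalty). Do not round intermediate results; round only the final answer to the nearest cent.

Balance at month 11: R$574,130.0900 × (1 + 0.012)^11 = R$654,630.0637…
After R$132,000.00 payment: R$654,630.0637… − R$132,000.00 = R$522,630.0637…
Balance at month 14: R$522,630.0637… × (1 + 0.012)^3 = R$541,671.4253…
Penalty: 14 × 0.75% × R$574,130.09 = R$60,283.66…
Final settlement = outstanding balance + penalty = R$541,671.4253… + R$60,283.66… = R$601,955.08

R$601,955.08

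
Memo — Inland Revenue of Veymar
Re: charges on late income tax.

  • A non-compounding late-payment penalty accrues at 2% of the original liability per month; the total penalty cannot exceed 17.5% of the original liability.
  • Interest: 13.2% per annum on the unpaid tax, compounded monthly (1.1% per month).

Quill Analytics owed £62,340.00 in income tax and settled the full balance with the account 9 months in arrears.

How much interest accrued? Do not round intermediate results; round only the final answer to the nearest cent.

Interest: £62,340.00 × ((1 + 0.011)^9 − 1) = £62,340.00 × 0.1034697… = £6,450.2992…

£6,450.30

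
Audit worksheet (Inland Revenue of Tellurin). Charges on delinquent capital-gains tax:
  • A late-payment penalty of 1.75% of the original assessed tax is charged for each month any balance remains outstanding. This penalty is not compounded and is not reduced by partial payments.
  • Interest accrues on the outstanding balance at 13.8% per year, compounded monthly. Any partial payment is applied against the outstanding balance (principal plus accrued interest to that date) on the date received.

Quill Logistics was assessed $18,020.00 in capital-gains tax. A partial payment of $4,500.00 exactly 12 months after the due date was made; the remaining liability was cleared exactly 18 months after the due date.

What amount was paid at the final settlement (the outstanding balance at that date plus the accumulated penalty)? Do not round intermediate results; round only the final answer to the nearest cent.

$22,994.86

Monthly rate = 13.8% ÷ 12 = 1.15%
Balance at month 12: $18,020.0000 × (1 + 0.0115)^12 = $20,670.2358…
After $4,500.00 payment: $20,670.2358… − $4,500.00 = $16,170.2358…
Balance at month 18: $16,170.2358… × (1 + 0.0115)^6 = $17,318.5559…
Penalty: 18 × 1.75% × $18,020.00 = $5,676.30
Final settlement = outstanding balance + penalty = $17,318.5559… + $5,676.30 = $22,994.86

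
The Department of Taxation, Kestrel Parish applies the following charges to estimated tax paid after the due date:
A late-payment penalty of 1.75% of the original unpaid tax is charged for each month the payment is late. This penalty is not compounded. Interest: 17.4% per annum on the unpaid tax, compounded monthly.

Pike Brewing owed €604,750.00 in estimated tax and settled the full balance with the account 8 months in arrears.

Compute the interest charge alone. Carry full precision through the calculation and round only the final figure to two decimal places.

Interest (17.4%/yr ÷ 12 = 1.45%/month): €604,750.00 × ((1 + 0.0145)^8 − 1) = €73,816.3012…

€73,816.30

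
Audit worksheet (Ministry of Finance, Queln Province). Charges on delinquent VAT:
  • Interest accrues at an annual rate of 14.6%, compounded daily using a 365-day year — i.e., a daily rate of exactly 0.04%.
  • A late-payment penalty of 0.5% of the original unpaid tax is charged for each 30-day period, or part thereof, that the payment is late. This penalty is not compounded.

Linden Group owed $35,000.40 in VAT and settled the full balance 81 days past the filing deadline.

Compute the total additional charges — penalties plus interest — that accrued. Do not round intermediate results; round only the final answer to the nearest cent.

Penalty periods: ⌈81/30⌉ = 3; penalty = 3 × 0.5% × $35,000.40 = $525.01…
Interest: $35,000.40 × ((1 + 0.0004)^81 − 1) = $35,000.40 × 0.03292390… = $1,152.3498…
Penalties + interest = $525.0060 + $1,152.3498… = $1,677.36

$1,677.36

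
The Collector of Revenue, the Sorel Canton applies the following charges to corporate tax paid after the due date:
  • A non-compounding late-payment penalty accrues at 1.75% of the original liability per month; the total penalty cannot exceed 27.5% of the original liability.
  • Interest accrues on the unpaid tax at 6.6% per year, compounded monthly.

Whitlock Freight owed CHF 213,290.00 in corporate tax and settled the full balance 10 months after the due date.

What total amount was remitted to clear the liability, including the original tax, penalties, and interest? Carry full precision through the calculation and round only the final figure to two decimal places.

CHF 262,641.34

Penalty: 10 × 1.75% × CHF 213,290.00 = CHF 37,325.75 (below the 27.5% cap of CHF 58,654.75)
Interest (6.6%/yr ÷ 12 = 0.55%/month): CHF 213,290.00 × ((1 + 0.0055)^10 − 1) = CHF 12,025.5906…
Total = CHF 213,290.00 + CHF 37,325.7500 + CHF 12,025.5906… = CHF 262,641.34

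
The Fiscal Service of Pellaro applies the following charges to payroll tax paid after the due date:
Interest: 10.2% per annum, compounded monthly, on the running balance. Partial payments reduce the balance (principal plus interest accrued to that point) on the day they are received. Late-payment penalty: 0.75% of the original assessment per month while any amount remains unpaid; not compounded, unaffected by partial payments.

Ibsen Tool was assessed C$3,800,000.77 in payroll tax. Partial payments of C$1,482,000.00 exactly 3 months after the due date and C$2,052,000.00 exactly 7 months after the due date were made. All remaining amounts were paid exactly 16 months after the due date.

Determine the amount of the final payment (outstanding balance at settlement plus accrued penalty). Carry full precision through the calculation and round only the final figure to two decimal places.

Monthly rate = 10.2% ÷ 12 = 0.85%
Balance at month 3: C$3,800,000.7700 × (1 + 0.0085)^3 = C$3,897,726.7735…
After C$1,482,000.00 payment: C$3,897,726.7735… − C$1,482,000.00 = C$2,415,726.7735…
Balance at month 7: C$2,415,726.7735… × (1 + 0.0085)^4 = C$2,498,914.6482…
After C$2,052,000.00 payment: C$2,498,914.6482… − C$2,052,000.00 = C$446,914.6482…
Balance at month 16: C$446,914.6482… × (1 + 0.0085)^9 = C$482,289.3950…
Penalty: 16 × 0.75% × C$3,800,000.77 = C$456,000.09…
Final settlement = outstanding balance + penalty = C$482,289.3950… + C$456,000.09… = C$938,289.49

C$938,289.49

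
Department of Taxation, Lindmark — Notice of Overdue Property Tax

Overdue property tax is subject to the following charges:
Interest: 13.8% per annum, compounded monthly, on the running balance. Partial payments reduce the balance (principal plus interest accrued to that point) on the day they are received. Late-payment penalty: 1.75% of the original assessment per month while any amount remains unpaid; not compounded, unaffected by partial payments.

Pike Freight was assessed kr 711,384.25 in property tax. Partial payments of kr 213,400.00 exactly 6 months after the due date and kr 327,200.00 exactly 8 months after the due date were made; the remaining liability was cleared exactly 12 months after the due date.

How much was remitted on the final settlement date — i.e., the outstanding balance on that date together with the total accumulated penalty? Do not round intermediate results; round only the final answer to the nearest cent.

Monthly rate = 13.8% ÷ 12 = 1.15%
Balance at month 6: kr 711,384.2500 × (1 + 0.0115)^6 = kr 761,902.7978…
After kr 213,400.00 payment: kr 761,902.7978… − kr 213,400.00 = kr 548,502.7978…
Balance at month 8: kr 548,502.7978… × (1 + 0.0115)^2 = kr 561,190.9016…
After kr 327,200.00 payment: kr 561,190.9016… − kr 327,200.00 = kr 233,990.9016…
Balance at month 12: kr 233,990.9016… × (1 + 0.0115)^4 = kr 244,941.5825…
Penalty: 12 × 1.75% × kr 711,384.25 = kr 149,390.69…
Final settlement = outstanding balance + penalty = kr 244,941.5825… + kr 149,390.69… = kr 394,332.27

kr 394,332.27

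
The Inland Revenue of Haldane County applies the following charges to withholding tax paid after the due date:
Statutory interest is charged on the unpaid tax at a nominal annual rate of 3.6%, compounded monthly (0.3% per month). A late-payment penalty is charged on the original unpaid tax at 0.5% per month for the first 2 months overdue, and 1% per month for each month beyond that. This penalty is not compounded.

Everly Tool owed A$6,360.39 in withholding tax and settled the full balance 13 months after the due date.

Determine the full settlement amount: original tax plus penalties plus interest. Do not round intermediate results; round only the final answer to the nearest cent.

A$7,376.21

Penalty, months 1–2: 2 × 0.5% × A$6,360.39 = A$63.60…
Penalty, months 3–13: 11 × 1% × A$6,360.39 = A$699.64…
Interest: A$6,360.39 × ((1 + 0.003)^13 − 1) = A$6,360.39 × 0.0397098… = A$252.5697…
Total = A$6,360.39 + A$763.2468 + A$252.5697… = A$7,376.21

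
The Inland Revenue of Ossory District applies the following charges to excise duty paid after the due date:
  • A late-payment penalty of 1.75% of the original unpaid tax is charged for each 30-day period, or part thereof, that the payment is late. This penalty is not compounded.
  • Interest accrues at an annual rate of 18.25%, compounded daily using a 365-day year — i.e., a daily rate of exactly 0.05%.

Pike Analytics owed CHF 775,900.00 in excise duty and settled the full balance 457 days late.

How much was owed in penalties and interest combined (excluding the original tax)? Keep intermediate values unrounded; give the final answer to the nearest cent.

Penalty periods: ⌈457/30⌉ = 16; penalty = 16 × 1.75% × CHF 775,900.00 = CHF 217,252.00
Interest: CHF 775,900.00 × ((1 + 0.0005)^457 − 1) = CHF 775,900.00 × 0.25664176… = CHF 199,128.3426…
Penalties + interest = CHF 217,252.0000 + CHF 199,128.3426… = CHF 416,380.34

CHF 416,380.34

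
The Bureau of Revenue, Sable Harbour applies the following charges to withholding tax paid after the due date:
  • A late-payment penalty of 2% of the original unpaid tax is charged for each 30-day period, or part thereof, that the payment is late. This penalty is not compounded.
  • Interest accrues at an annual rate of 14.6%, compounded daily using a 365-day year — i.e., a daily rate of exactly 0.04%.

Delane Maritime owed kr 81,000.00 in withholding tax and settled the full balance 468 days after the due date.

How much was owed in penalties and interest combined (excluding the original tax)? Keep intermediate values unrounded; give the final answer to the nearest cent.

Penalty periods: ⌈468/30⌉ = 16; penalty = 16 × 2% × kr 81,000.00 = kr 25,920.00
Interest: kr 81,000.00 × ((1 + 0.0004)^468 − 1) = kr 81,000.00 × 0.20582330… = kr 16,671.6873…
Penalties + interest = kr 25,920.0000 + kr 16,671.6873… = kr 42,591.69

kr 42,591.69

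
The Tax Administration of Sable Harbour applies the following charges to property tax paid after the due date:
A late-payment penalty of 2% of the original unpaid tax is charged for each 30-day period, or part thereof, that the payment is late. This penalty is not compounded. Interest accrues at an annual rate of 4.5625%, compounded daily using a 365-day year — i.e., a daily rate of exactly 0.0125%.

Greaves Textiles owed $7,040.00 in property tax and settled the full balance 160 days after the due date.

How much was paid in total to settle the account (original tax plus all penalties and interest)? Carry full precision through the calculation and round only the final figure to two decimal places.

$8,027.01

Penalty periods: ⌈160/30⌉ = 6; penalty = 6 × 2% × $7,040.00 = $844.80
Interest: $7,040.00 × ((1 + 0.000125)^160 − 1) = $7,040.00 × 0.02020006… = $142.2085…
Total = $7,040.00 + $844.8000 + $142.2085… = $8,027.01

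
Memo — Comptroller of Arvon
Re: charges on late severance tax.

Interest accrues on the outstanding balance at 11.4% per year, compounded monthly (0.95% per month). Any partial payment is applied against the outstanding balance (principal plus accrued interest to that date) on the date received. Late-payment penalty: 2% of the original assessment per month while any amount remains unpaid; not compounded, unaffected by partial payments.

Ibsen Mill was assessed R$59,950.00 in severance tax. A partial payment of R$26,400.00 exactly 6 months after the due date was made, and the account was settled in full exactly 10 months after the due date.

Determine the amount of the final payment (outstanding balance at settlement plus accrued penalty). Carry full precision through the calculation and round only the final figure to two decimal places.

Balance at month 6: R$59,950.0000 × (1 + 0.0095)^6 = R$63,449.3427…
After R$26,400.00 payment: R$63,449.3427… − R$26,400.00 = R$37,049.3427…
Balance at month 10: R$37,049.3427… × (1 + 0.0095)^4 = R$38,477.4073…
Penalty: 10 × 2% × R$59,950.00 = R$11,990.00
Final settlement = outstanding balance + penalty = R$38,477.4073… + R$11,990.00 = R$50,467.41

R$50,467.41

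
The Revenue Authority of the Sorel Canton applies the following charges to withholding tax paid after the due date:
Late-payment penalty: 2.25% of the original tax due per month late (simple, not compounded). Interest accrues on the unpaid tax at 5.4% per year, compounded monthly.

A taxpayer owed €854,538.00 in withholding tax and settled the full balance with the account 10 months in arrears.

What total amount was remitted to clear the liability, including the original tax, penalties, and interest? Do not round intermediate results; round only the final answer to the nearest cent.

€1,086,051.38

Late-payment penalty = 2.25% × €854,538.00 × 10 mo = €192,271.05
Interest (5.4%/yr ÷ 12 = 0.45%/month): €854,538.00 × ((1 + 0.0045)^10 − 1) = €39,242.3261…
Total = €854,538.00 + €192,271.0500 + €39,242.3261… = €1,086,051.38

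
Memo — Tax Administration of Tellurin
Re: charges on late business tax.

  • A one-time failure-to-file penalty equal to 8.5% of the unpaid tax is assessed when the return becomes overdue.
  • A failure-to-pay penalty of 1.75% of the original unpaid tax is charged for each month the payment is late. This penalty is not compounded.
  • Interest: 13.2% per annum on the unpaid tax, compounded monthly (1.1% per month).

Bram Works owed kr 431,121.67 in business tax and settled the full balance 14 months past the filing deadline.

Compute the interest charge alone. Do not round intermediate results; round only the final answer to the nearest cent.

kr 71,355.15

Interest: kr 431,121.67 × ((1 + 0.011)^14 − 1) = kr 431,121.67 × 0.1655105… = kr 71,355.1491…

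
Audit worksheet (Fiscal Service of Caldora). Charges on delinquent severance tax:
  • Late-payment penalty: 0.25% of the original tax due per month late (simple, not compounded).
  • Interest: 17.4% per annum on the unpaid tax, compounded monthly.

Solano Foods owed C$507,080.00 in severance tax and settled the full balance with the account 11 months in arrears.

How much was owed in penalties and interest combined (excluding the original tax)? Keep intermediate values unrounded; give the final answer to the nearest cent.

C$100,950.33

Late-payment penalty = 0.25% × C$507,080.00 × 11 mo = C$13,944.70
Interest (17.4%/yr ÷ 12 = 1.45%/month): C$507,080.00 × ((1 + 0.0145)^11 − 1) = C$87,005.6288…
Penalties + interest = C$13,944.7000 + C$87,005.6288… = C$100,950.33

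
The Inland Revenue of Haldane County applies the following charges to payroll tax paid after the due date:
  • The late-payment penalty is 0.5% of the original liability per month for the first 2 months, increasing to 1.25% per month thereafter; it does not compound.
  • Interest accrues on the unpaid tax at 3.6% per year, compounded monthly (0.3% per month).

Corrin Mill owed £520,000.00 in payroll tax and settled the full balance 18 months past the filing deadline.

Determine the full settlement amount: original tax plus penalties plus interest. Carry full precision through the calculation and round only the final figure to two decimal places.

£658,007.63

Penalty, months 1–2: 2 × 0.5% × £520,000.00 = £5,200.00
Penalty, months 3–18: 16 × 1.25% × £520,000.00 = £104,000.00
Interest: £520,000.00 × ((1 + 0.003)^18 − 1) = £520,000.00 × 0.0553993… = £28,807.6266…
Total = £520,000.00 + £109,200.0000 + £28,807.6266… = £658,007.63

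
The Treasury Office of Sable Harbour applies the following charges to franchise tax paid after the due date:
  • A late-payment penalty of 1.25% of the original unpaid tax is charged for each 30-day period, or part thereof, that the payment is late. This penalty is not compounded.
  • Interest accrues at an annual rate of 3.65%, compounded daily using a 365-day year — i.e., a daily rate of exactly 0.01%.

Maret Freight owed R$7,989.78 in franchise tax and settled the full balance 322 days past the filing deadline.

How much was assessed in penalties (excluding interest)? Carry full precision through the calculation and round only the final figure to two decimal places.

R$1,098.59

Penalty periods: ⌈322/30⌉ = 11; penalty = 11 × 1.25% × R$7,989.78 = R$1,098.59…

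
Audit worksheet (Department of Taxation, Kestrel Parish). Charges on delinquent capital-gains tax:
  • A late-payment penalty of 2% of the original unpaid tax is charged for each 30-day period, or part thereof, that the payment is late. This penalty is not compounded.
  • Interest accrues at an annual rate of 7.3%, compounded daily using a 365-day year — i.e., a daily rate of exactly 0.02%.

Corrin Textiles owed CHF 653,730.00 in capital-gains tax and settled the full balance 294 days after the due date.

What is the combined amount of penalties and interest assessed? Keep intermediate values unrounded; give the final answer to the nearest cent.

Penalty periods: ⌈294/30⌉ = 10; penalty = 10 × 2% × CHF 653,730.00 = CHF 130,746.00
Interest: CHF 653,730.00 × ((1 + 0.0002)^294 − 1) = CHF 653,730.00 × 0.06055687… = CHF 39,587.8437…
Penalties + interest = CHF 130,746.0000 + CHF 39,587.8437… = CHF 170,333.84

CHF 170,333.84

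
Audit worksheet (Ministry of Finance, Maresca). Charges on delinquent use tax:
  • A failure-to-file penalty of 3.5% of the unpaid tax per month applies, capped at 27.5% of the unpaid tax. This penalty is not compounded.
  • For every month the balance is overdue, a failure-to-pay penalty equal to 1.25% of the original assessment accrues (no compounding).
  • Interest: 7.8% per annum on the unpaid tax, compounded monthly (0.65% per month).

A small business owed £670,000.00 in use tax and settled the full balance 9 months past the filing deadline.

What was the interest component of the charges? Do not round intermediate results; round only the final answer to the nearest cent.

Interest: £670,000.00 × ((1 + 0.0065)^9 − 1) = £670,000.00 × 0.0600443… = £40,229.6776…

£40,229.68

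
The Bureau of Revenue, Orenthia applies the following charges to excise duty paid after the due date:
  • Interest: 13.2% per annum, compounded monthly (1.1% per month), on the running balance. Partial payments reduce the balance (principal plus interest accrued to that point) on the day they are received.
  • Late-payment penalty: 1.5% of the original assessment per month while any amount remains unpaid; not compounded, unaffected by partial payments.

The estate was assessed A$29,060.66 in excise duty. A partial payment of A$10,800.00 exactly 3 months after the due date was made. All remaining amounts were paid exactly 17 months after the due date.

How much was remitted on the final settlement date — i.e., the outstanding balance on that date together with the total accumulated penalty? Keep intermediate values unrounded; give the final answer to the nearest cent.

Balance at month 3: A$29,060.6600 × (1 + 0.011)^3 = A$30,030.2495…
After A$10,800.00 payment: A$30,030.2495… − A$10,800.00 = A$19,230.2495…
Balance at month 17: A$19,230.2495… × (1 + 0.011)^14 = A$22,413.0571…
Penalty: 17 × 1.5% × A$29,060.66 = A$7,410.47…
Final settlement = outstanding balance + penalty = A$22,413.0571… + A$7,410.47… = A$29,823.53

A$29,823.53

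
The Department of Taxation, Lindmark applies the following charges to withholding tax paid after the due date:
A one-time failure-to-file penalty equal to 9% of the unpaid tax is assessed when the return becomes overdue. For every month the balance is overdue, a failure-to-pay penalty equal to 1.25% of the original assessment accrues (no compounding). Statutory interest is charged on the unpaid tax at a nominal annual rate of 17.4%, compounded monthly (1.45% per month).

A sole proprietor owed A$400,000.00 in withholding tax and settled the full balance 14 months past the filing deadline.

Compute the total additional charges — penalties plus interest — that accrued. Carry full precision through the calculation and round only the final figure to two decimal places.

A$195,315.20

Failure-to-file penalty: 9% × A$400,000.00 = A$36,000.00
Failure-to-pay penalty = 1.25% × A$400,000.00 × 14 mo = A$70,000.00
Interest: A$400,000.00 × ((1 + 0.0145)^14 − 1) = A$400,000.00 × 0.2232880… = A$89,315.2041…
Penalties + interest = A$106,000.0000 + A$89,315.2041… = A$195,315.20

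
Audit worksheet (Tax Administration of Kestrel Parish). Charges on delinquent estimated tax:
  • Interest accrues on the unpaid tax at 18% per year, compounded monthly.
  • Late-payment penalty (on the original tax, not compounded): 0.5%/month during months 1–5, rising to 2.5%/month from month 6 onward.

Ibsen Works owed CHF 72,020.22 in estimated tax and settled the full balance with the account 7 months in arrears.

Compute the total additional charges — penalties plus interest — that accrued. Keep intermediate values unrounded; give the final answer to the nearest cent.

CHF 13,312.57

Penalty, months 1–5: 5 × 0.5% × CHF 72,020.22 = CHF 1,800.51…
Penalty, months 6–7: 2 × 2.5% × CHF 72,020.22 = CHF 3,601.01…
Interest (18%/yr ÷ 12 = 1.5%/month): CHF 72,020.22 × ((1 + 0.015)^7 − 1) = CHF 7,911.0548…
Penalties + interest = CHF 5,401.5165 + CHF 7,911.0548… = CHF 13,312.57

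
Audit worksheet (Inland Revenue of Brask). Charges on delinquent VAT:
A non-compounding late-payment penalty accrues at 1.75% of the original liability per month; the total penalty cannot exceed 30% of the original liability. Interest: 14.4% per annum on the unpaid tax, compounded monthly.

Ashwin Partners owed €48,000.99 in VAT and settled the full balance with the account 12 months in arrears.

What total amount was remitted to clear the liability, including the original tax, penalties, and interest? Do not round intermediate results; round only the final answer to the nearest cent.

Penalty: 12 × 1.75% × €48,000.99 = €10,080.21… (below the 30% cap of €14,400.30…)
Interest (14.4%/yr ÷ 12 = 1.2%/month): €48,000.99 × ((1 + 0.012)^12 − 1) = €7,387.0943…
Total = €48,000.99 + €10,080.2079 + €7,387.0943… = €65,468.29

€65,468.29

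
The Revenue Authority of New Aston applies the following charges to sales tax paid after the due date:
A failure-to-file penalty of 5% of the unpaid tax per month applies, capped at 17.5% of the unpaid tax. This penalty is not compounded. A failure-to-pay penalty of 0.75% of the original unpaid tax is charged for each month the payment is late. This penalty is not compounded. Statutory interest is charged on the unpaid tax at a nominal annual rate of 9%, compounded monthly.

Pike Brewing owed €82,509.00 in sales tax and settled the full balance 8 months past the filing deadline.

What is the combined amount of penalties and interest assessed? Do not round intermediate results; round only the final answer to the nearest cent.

Failure-to-file: 8 × 5% × €82,509.00 = €33,003.60, capped at 17.5% × €82,509.00 = €14,439.08…
Failure-to-pay penalty: 8 × 0.75% × €82,509.00 = €4,950.54
Interest (9%/yr ÷ 12 = 0.75%/month): €82,509.00 × ((1 + 0.0075)^8 − 1) = €5,082.4593…
Penalties + interest = €19,389.6150 + €5,082.4593… = €24,472.07

€24,472.07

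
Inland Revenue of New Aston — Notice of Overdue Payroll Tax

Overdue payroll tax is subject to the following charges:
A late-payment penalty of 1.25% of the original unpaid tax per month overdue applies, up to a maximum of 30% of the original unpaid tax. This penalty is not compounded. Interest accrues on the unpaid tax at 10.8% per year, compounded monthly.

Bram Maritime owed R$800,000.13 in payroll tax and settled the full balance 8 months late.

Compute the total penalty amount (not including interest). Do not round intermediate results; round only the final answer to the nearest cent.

R$80,000.01

Penalty: 8 × 1.25% × R$800,000.13 = R$80,000.01… (below the 30% cap of R$240,000.04…)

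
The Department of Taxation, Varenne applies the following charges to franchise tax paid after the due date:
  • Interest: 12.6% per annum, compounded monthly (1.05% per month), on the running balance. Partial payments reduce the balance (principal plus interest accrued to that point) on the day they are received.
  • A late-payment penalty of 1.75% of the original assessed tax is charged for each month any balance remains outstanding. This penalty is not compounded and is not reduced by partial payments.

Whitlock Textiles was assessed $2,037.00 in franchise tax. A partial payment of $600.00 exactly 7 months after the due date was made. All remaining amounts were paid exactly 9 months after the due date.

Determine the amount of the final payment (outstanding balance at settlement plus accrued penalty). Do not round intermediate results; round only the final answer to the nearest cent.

Balance at month 7: $2,037.0000 × (1 + 0.0105)^7 = $2,191.5191…
After $600.00 payment: $2,191.5191… − $600.00 = $1,591.5191…
Balance at month 9: $1,591.5191… × (1 + 0.0105)^2 = $1,625.1164…
Penalty: 9 × 1.75% × $2,037.00 = $320.83…
Final settlement = outstanding balance + penalty = $1,625.1164… + $320.83… = $1,945.94

$1,945.94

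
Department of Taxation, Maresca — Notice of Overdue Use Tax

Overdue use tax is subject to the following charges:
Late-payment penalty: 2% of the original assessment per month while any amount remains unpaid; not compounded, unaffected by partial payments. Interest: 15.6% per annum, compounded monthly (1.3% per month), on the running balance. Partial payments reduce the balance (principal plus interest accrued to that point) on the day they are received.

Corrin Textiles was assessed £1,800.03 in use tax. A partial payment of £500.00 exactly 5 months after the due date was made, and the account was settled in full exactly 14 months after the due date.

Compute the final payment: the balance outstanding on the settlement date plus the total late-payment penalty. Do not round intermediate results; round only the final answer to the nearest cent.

£2,099.18

Balance at month 5: £1,800.0300 × (1 + 0.013)^5 = £1,920.1138…
After £500.00 payment: £1,920.1138… − £500.00 = £1,420.1138…
Balance at month 14: £1,420.1138… × (1 + 0.013)^9 = £1,595.1743…
Penalty: 14 × 2% × £1,800.03 = £504.01…
Final settlement = outstanding balance + penalty = £1,595.1743… + £504.01… = £2,099.18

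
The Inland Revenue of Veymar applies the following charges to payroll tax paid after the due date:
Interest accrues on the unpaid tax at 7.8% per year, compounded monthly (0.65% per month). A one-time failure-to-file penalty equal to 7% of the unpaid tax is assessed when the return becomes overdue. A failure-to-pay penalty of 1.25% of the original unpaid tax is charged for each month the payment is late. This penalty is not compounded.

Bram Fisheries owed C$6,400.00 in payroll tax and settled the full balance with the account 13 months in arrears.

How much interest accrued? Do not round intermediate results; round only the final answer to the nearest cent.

C$562.40

Interest: C$6,400.00 × ((1 + 0.0065)^13 − 1) = C$6,400.00 × 0.0878753… = C$562.4021…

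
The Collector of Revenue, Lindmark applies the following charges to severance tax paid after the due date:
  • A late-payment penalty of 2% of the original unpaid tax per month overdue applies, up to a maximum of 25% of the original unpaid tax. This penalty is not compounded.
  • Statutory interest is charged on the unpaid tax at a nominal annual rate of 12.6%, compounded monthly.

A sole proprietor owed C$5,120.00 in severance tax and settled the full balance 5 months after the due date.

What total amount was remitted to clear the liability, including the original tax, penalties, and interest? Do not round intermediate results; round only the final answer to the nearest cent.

Penalty: 5 × 2% × C$5,120.00 = C$512.00 (below the 25% cap of C$1,280.00)
Interest (12.6%/yr ÷ 12 = 1.05%/month): C$5,120.00 × ((1 + 0.0105)^5 − 1) = C$274.5044…
Total = C$5,120.00 + C$512.0000 + C$274.5044… = C$5,906.50

C$5,906.50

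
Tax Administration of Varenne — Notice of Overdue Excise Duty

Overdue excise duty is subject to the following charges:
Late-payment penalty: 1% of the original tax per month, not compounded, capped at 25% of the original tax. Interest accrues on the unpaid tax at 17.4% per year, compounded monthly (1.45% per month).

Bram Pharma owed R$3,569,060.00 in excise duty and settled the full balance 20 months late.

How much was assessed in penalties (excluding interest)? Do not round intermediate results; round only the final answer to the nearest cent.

R$713,812.00

Penalty: 20 × 1% × R$3,569,060.00 = R$713,812.00 (below the 25% cap of R$892,265.00)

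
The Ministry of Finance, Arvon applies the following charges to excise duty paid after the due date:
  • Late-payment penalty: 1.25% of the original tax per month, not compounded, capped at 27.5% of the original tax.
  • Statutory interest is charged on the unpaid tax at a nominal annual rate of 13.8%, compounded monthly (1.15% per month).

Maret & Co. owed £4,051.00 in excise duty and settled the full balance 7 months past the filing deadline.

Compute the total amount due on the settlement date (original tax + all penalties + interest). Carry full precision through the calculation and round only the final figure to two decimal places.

Penalty: 7 × 1.25% × £4,051.00 = £354.46… (below the 27.5% cap of £1,114.03…)
Interest: £4,051.00 × ((1 + 0.0115)^7 − 1) = £4,051.00 × 0.0833311… = £337.5743…
Total = £4,051.00 + £354.4625 + £337.5743… = £4,743.04

£4,743.04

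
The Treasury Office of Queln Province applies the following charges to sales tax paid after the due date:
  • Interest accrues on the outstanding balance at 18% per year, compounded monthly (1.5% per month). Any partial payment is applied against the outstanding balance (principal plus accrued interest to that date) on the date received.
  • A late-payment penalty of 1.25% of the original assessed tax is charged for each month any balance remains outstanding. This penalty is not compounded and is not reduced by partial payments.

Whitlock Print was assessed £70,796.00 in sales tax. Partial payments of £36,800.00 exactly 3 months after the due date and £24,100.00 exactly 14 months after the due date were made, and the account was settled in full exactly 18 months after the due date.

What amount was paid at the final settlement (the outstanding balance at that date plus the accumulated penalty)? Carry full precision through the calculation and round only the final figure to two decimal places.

Balance at month 3: £70,796.0000 × (1 + 0.015)^3 = £74,029.8462…
After £36,800.00 payment: £74,029.8462… − £36,800.00 = £37,229.8462…
Balance at month 14: £37,229.8462… × (1 + 0.015)^11 = £43,854.8578…
After £24,100.00 payment: £43,854.8578… − £24,100.00 = £19,754.8578…
Balance at month 18: £19,754.8578… × (1 + 0.015)^4 = £20,967.0860…
Penalty: 18 × 1.25% × £70,796.00 = £15,929.10
Final settlement = outstanding balance + penalty = £20,967.0860… + £15,929.10 = £36,896.19

£36,896.19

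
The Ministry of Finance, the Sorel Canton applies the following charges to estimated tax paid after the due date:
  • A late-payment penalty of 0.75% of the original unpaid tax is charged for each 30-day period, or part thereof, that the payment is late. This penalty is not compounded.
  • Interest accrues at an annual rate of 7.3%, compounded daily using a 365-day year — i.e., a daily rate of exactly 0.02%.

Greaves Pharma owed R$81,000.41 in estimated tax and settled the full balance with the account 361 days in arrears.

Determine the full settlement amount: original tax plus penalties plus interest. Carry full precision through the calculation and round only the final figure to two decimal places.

Penalty periods: ⌈361/30⌉ = 13; penalty = 13 × 0.75% × R$81,000.41 = R$7,897.54…
Interest: R$81,000.41 × ((1 + 0.0002)^361 − 1) = R$81,000.41 × 0.07486254… = R$6,063.8962…
Total = R$81,000.41 + R$7,897.5400… + R$6,063.8962… = R$94,961.85

R$94,961.85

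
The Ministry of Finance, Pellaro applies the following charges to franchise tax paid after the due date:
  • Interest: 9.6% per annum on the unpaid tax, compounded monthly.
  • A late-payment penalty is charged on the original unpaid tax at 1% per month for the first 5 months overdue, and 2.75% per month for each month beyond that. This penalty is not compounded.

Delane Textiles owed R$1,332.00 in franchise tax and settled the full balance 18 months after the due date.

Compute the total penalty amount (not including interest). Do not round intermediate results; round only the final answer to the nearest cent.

Penalty, months 1–5: 5 × 1% × R$1,332.00 = R$66.60
Penalty, months 6–18: 13 × 2.75% × R$1,332.00 = R$476.19
Total penalty = R$66.60 + R$476.19 = R$542.79

R$542.79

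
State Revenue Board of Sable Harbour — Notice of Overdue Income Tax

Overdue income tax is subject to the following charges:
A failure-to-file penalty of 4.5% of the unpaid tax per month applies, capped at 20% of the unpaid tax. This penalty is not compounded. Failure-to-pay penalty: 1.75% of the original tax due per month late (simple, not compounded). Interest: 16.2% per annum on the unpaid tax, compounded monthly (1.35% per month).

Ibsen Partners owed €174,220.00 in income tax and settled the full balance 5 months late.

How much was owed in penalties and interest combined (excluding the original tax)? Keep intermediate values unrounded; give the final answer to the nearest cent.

Failure-to-file: 5 × 4.5% × €174,220.00 = €39,199.50, capped at 20% × €174,220.00 = €34,844.00
Failure-to-pay penalty: 5 × 1.75% × €174,220.00 = €15,244.25
Interest: €174,220.00 × ((1 + 0.0135)^5 − 1) = €174,220.00 × 0.0693473… = €12,081.6814…
Penalties + interest = €50,088.2500 + €12,081.6814… = €62,169.93

€62,169.93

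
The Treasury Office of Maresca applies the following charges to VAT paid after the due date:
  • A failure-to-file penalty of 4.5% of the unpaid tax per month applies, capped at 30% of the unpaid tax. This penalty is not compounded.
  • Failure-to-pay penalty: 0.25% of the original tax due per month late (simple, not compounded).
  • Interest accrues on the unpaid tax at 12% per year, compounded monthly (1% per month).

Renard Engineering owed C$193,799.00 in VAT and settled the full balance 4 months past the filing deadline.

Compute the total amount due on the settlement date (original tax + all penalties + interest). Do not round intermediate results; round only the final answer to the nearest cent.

Failure-to-file: 4 × 4.5% × C$193,799.00 = C$34,883.82 (under the 30% cap)
Failure-to-pay penalty = 0.25% × C$193,799.00 × 4 mo = C$1,937.99
Interest: C$193,799.00 × ((1 + 0.01)^4 − 1) = C$193,799.00 × 0.0406040… = C$7,869.0165…
Total = C$193,799.00 + C$36,821.8100 + C$7,869.0165… = C$238,489.83

C$238,489.83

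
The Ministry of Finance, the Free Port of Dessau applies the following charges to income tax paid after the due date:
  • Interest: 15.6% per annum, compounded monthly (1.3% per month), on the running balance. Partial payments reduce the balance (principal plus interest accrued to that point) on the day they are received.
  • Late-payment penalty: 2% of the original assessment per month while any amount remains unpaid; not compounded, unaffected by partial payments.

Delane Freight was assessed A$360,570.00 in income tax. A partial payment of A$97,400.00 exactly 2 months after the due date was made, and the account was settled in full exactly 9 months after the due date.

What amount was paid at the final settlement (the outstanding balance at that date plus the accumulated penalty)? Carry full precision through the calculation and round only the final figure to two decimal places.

Balance at month 2: A$360,570.0000 × (1 + 0.013)^2 = A$370,005.7563…
After A$97,400.00 payment: A$370,005.7563… − A$97,400.00 = A$272,605.7563…
Balance at month 9: A$272,605.7563… × (1 + 0.013)^7 = A$298,401.5946…
Penalty: 9 × 2% × A$360,570.00 = A$64,902.60
Final settlement = outstanding balance + penalty = A$298,401.5946… + A$64,902.60 = A$363,304.19

A$363,304.19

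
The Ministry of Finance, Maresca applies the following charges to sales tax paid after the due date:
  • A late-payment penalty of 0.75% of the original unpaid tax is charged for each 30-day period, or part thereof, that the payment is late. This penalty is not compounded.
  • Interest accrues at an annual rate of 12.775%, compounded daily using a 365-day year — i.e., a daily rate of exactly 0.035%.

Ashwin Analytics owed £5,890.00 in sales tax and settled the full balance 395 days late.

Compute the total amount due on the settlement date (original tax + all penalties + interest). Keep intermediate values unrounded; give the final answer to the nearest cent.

Penalty periods: ⌈395/30⌉ = 14; penalty = 14 × 0.75% × £5,890.00 = £618.45
Interest: £5,890.00 × ((1 + 0.00035)^395 − 1) = £5,890.00 × 0.14823481… = £873.1030…
Total = £5,890.00 + £618.4500 + £873.1030… = £7,381.55

£7,381.55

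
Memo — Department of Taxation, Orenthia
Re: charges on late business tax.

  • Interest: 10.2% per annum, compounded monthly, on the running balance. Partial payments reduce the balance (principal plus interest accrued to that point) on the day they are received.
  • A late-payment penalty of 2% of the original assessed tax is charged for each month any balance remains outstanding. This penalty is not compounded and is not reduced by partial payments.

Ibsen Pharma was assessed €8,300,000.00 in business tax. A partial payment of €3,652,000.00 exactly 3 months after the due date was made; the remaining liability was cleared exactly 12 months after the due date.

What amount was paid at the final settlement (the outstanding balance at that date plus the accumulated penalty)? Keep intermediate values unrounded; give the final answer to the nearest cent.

€7,238,254.02

Monthly rate = 10.2% ÷ 12 = 0.85%
Balance at month 3: €8,300,000.0000 × (1 + 0.0085)^3 = €8,513,454.1222…
After €3,652,000.00 payment: €8,513,454.1222… − €3,652,000.00 = €4,861,454.1222…
Balance at month 12: €4,861,454.1222… × (1 + 0.0085)^9 = €5,246,254.0150…
Penalty: 12 × 2% × €8,300,000.00 = €1,992,000.00
Final settlement = outstanding balance + penalty = €5,246,254.0150… + €1,992,000.00 = €7,238,254.02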